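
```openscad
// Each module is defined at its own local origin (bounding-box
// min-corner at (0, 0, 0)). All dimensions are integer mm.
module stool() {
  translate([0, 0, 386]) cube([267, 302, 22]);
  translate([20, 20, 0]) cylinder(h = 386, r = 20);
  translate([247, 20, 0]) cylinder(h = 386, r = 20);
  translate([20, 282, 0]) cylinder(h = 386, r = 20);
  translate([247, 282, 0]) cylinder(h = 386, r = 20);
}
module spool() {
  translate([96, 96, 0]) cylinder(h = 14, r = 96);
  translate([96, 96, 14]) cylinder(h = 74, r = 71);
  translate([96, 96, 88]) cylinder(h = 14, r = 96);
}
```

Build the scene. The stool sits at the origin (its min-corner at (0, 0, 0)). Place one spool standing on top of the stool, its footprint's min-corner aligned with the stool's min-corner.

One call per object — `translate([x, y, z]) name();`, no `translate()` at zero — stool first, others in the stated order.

stool();
translate([0, 0, 408]) spool();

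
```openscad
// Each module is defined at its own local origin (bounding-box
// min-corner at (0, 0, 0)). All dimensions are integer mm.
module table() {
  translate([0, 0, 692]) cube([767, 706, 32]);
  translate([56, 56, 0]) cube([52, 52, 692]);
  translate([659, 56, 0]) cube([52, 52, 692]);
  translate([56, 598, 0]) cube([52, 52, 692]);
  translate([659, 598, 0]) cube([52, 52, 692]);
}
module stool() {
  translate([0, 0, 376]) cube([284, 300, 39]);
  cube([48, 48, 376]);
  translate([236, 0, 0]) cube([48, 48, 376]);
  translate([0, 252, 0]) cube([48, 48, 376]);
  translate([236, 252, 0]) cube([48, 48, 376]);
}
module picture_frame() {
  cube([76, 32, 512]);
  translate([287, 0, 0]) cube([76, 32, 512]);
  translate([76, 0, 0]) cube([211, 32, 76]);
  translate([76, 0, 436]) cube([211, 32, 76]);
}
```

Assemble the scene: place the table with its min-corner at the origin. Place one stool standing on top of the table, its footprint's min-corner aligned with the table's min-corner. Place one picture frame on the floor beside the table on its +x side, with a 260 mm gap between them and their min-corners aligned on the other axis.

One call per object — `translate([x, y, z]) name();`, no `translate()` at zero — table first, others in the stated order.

table();
translate([0, 0, 724]) stool();
translate([1027, 0, 0]) picture_frame();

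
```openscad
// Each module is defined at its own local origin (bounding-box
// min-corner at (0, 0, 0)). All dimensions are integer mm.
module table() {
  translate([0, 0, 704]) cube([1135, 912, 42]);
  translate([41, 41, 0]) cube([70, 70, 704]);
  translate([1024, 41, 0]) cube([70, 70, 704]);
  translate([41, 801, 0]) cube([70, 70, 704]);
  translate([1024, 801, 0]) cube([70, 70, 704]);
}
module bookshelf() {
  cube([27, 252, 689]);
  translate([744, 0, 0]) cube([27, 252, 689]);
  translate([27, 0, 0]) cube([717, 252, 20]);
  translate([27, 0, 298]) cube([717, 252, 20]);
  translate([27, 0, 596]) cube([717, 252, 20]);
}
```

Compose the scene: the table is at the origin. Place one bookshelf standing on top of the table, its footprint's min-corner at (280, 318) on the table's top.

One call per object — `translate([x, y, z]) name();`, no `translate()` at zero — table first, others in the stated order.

table();
translate([280, 318, 746]) bookshelf();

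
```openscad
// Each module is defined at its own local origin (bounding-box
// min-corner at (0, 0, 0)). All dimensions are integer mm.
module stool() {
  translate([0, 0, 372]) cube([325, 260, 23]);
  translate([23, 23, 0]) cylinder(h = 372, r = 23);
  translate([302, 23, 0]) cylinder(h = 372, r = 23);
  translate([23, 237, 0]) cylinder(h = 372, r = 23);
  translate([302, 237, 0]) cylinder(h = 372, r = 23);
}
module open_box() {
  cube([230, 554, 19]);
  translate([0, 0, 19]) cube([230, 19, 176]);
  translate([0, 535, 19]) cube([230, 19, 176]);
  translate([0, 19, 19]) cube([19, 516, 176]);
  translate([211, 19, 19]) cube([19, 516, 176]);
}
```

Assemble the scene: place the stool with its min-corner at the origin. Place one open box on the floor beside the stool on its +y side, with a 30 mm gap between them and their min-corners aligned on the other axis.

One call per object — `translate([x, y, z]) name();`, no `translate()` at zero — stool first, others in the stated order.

stool();
translate([0, 290, 0]) open_box();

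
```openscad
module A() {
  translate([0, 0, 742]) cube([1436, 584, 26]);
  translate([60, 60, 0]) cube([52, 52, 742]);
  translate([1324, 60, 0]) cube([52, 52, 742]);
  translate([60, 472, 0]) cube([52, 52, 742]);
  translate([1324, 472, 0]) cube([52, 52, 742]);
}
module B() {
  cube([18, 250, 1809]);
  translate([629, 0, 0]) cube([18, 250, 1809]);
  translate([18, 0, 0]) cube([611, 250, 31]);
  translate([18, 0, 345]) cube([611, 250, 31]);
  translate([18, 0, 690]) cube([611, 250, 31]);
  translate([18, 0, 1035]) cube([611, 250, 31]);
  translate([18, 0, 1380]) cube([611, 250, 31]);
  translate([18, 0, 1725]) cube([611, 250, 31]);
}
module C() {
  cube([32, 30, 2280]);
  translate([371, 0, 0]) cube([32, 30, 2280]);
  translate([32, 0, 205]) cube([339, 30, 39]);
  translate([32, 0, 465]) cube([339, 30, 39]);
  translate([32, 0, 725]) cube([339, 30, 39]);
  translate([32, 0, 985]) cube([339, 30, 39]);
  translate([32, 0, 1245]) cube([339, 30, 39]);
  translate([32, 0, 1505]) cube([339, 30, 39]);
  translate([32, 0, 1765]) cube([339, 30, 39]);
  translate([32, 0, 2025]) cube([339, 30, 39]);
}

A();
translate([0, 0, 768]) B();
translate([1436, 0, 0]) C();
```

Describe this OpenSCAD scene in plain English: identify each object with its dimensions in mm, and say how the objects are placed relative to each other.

A is a table: top 1436 mm (x) × 584 mm (y), 26 mm thick, upper face at z = 768 mm, on four 52×52 mm square legs, each inset 60 mm from the nearest pair of top edges, running from z = 0 to the bottom of the top.

B is a bookshelf 647 mm wide overall, 250 mm deep and 1809 mm tall. The two sides are 18 mm thick vertical panels. 6 horizontal shelves of 31 mm thickness span between the inner faces of the sides; the lowest shelf sits on the floor and shelves are stacked with a clear vertical gap of 314 mm between each pair.

C is a wooden ladder with two side rails of 32×30 mm section and 2280 mm height, set 403 mm apart overall. Between them run 8 rectangular rungs (30 mm deep, 39 mm thick), front faces flush with the rails' −y face. The bottom of the first rung is 205 mm above the floor and each subsequent rung is 260 mm higher than the one below.

The bookshelf is on top of the table. The ladder is against the table's +x side, with their −y faces flush.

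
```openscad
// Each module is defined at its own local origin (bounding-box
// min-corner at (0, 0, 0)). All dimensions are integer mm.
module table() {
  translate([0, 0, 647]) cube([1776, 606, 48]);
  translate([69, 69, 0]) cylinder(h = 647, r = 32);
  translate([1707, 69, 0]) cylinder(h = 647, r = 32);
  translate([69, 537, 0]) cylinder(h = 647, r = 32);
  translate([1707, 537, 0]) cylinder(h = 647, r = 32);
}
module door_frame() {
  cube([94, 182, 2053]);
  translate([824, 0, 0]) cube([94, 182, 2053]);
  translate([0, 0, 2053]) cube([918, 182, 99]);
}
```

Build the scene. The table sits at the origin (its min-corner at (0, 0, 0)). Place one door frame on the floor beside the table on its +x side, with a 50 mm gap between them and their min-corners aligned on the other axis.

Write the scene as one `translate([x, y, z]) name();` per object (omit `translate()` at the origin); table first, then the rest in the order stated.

table();
translate([1826, 0, 0]) door_frame();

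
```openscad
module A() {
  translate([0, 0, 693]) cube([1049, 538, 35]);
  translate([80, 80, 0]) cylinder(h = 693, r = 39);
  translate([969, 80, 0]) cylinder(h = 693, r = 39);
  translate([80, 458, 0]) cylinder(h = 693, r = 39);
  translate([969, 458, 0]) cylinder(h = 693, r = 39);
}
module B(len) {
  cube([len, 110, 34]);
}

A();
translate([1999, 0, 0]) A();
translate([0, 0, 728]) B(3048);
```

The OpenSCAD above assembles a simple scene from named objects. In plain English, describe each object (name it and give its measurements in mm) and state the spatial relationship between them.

A is a rectangular dining table. The top is 1049×538×35 mm with its upper surface at z = 728 mm. It stands on four round legs of 78 mm diameter, each leg's bounding box inset 41 mm from the nearest pair of top edges, running from the floor to the underside of the top.

B is a rectangular beam 3048 mm long (x), 110 mm deep (y), 34 mm thick (z).

The beam spans the tops of two tables placed 950 mm apart, resting at z = 728 mm.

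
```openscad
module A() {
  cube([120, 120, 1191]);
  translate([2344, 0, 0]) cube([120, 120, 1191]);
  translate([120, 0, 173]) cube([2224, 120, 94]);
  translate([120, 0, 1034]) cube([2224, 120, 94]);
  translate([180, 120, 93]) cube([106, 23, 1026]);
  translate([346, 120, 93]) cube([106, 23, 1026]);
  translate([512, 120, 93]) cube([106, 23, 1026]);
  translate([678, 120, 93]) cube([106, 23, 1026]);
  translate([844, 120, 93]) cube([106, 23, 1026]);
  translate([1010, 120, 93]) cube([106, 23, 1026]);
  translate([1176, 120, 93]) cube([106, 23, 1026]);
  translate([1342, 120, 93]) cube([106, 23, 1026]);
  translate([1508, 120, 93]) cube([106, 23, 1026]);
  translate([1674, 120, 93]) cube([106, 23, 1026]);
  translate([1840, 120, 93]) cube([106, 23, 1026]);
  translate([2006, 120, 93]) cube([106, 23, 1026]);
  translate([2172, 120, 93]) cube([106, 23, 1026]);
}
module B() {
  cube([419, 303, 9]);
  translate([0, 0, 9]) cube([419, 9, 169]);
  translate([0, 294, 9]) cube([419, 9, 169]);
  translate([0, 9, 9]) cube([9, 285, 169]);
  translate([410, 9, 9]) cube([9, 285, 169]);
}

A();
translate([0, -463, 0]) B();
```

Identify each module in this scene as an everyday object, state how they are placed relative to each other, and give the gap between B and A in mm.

A is a fence section. B is an open box. The open box is on the floor beside the fence section on its −y side. The gap between the open box and the fence section is 160 mm.

The open box's nearest face is 160 mm from the fence section's −y face.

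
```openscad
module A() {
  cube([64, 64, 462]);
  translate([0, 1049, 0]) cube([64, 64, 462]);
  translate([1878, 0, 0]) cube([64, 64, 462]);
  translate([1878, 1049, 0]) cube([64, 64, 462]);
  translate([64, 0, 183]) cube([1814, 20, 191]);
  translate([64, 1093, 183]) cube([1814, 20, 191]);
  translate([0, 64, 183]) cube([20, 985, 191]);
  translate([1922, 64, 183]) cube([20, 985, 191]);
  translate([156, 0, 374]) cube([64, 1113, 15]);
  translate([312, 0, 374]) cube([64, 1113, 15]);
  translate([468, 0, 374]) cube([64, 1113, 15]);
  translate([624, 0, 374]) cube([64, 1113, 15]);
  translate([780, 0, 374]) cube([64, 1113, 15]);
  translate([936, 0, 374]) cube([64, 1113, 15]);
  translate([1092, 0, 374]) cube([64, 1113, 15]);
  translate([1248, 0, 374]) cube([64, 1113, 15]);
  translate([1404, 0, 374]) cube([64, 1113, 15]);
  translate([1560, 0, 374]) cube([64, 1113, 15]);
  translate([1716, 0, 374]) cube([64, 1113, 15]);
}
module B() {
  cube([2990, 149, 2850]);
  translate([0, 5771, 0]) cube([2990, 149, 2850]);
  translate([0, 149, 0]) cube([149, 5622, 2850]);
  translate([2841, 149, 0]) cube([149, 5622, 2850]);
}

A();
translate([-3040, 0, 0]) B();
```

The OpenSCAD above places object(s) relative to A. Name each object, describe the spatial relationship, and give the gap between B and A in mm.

The house frame's nearest face is 50 mm from the bed frame's −x face.

A is a bed frame. B is a house frame. The house frame is on the floor beside the bed frame on its −x side. The gap between the house frame and the bed frame is 50 mm.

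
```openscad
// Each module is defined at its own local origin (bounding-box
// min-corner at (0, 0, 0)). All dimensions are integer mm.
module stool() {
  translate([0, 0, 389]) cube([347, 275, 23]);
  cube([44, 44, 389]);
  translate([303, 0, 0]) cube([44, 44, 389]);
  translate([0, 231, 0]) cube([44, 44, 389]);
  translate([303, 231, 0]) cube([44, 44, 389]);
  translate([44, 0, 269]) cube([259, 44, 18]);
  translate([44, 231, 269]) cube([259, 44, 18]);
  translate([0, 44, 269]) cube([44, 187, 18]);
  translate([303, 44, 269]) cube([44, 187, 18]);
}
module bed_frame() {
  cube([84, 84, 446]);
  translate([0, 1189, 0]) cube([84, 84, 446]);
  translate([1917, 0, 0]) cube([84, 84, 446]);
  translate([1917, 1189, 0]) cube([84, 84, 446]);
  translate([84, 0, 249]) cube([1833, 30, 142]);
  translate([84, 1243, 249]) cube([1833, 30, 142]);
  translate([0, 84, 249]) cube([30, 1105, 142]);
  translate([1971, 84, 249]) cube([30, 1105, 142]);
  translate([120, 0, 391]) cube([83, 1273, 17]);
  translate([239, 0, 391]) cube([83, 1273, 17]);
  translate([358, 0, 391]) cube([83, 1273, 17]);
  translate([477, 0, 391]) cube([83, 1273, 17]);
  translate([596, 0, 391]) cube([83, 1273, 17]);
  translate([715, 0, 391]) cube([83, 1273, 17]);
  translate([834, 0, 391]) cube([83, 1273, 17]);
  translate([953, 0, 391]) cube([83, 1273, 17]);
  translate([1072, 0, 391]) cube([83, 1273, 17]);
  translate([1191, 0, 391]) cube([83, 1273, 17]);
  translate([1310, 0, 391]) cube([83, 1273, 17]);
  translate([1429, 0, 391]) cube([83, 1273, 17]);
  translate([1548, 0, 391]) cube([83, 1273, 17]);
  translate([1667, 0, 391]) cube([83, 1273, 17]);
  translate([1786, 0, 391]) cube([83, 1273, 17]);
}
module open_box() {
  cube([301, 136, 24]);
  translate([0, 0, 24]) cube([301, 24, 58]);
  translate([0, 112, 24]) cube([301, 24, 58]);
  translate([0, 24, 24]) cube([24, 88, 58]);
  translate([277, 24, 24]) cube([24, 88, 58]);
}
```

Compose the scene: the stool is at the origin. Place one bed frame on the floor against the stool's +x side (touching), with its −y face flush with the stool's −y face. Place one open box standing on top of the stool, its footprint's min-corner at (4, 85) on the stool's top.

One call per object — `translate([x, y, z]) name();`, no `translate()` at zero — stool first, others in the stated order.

stool();
translate([347, 0, 0]) bed_frame();
translate([4, 85, 412]) open_box();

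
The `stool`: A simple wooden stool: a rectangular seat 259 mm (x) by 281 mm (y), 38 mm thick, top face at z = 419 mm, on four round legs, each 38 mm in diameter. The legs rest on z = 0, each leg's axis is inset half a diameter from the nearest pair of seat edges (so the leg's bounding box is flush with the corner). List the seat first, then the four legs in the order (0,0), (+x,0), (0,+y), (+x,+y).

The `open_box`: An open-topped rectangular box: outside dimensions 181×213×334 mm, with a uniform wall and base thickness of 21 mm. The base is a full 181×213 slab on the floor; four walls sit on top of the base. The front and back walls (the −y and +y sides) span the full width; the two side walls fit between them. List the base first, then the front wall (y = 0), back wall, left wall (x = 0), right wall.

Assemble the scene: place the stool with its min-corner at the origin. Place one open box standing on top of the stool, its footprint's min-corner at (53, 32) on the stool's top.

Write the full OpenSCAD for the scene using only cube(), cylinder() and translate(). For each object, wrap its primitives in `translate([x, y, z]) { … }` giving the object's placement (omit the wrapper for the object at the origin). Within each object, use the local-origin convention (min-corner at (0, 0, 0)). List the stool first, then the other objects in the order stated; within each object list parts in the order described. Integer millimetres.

translate([0, 0, 381]) cube([259, 281, 38]);
translate([19, 19, 0]) cylinder(h = 381, r = 19);
translate([240, 19, 0]) cylinder(h = 381, r = 19);
translate([19, 262, 0]) cylinder(h = 381, r = 19);
translate([240, 262, 0]) cylinder(h = 381, r = 19);
translate([53, 32, 419]) {
  cube([181, 213, 21]);
  translate([0, 0, 21]) cube([181, 21, 313]);
  translate([0, 192, 21]) cube([181, 21, 313]);
  translate([0, 21, 21]) cube([21, 171, 313]);
  translate([160, 21, 21]) cube([21, 171, 313]);
}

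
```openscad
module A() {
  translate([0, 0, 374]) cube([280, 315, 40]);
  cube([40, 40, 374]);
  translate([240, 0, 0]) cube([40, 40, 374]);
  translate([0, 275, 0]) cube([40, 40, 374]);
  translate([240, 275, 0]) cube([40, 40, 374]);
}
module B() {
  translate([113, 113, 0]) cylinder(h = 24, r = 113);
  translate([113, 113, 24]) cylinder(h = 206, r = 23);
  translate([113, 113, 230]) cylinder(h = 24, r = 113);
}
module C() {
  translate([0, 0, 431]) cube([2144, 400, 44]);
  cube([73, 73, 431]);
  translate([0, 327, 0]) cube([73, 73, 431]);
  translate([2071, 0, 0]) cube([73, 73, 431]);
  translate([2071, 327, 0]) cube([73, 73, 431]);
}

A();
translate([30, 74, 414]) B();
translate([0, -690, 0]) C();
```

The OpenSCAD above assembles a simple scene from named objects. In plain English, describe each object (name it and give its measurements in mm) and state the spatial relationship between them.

A is a four-legged stool. The seat is a 280×315×40 mm slab whose top surface is at z = 414 mm; four square legs, each 40×40 mm in cross-section, run from the floor (z = 0) to the underside of the seat, each flush with a corner of the seat.

B is a spool: two coaxial disc flanges of radius 113 mm and thickness 24 mm, joined by a core cylinder of radius 23 mm and height 206 mm. The lower flange rests on z = 0 and the three cylinders share a vertical axis.

C is a long wooden bench with a 2144 mm (x) × 400 mm (y) seat, 44 mm thick, its top surface 475 mm above the floor. Four 73 mm square legs at the seat corners, flush with the edges, run from z = 0 to the seat underside.

The spool is on top of the stool. The bench is on the floor beside the stool on its −y side.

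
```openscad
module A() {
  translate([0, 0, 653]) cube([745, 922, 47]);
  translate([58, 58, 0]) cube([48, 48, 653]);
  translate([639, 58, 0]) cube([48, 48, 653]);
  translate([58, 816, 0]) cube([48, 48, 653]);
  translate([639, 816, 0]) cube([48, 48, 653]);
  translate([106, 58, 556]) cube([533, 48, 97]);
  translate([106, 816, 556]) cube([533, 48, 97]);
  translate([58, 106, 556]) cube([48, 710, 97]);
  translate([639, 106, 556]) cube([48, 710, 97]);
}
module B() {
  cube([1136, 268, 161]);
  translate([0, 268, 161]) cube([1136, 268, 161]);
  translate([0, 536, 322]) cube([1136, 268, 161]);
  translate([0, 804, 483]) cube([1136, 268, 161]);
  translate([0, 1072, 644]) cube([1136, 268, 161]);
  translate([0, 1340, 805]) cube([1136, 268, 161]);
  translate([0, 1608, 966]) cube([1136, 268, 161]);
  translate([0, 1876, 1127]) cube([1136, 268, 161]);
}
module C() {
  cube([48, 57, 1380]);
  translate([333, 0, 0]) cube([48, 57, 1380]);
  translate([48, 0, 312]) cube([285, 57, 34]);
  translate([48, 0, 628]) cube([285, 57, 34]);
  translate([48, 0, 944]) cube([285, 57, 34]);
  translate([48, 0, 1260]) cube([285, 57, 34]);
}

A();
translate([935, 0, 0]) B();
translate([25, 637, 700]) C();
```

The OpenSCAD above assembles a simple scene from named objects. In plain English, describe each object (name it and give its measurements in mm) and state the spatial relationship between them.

A is a table: top 745 mm (x) × 922 mm (y), 47 mm thick, upper face at z = 700 mm, on four 48×48 mm square legs, each inset 58 mm from the nearest pair of top edges, running from z = 0 to the bottom of the top. Four apron rails, 48 mm thick and 97 mm tall, run between adjacent legs with their top edges flush with the underside of the top and their outer faces flush with the legs' outer faces.

B is a straight staircase of 8 solid steps. Each step is 1136 mm wide (x), 268 mm deep (y, the going) and 161 mm tall (the rise). The first step rests on the floor; each subsequent step sits one going further in +y and one rise higher in +z, directly behind and above the previous step with no overlap.

C is a straight ladder. Two 48×57 mm vertical rails, 1380 mm tall, stand 381 mm apart (outside-to-outside) with their front faces coplanar on the −y side. 4 rungs, each 57 mm deep and 34 mm tall, span between the inner faces of the rails, front faces flush with the rails. The lowest rung's underside is at z = 312 mm and rungs are spaced 316 mm apart (underside to underside).

The staircase is on the floor beside the table on its +x side. The ladder is on top of the table.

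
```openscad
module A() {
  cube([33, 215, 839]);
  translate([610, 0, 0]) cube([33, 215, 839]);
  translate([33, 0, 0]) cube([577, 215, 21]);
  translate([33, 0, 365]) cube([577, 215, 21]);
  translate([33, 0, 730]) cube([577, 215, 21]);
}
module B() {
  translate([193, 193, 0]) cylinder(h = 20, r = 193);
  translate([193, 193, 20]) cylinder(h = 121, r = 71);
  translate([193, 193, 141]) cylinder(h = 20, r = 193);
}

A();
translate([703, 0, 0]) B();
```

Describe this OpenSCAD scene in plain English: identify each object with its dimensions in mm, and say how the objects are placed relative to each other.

A is an open bookshelf. Two side panels, each 33 mm thick, 215 mm deep and 839 mm tall, stand 643 mm apart (outside-to-outside). Between them sit 3 shelves, each 21 mm thick and 215 mm deep, spanning the full gap between the sides. The bottom shelf rests on the floor (its underside at z = 0) and the clear gap between one shelf's top and the next shelf's underside is 344 mm.

B is a spool: two coaxial disc flanges of radius 193 mm and thickness 20 mm, joined by a core cylinder of radius 71 mm and height 121 mm. The lower flange rests on z = 0 and the three cylinders share a vertical axis.

The spool is on the floor beside the bookshelf on its +x side.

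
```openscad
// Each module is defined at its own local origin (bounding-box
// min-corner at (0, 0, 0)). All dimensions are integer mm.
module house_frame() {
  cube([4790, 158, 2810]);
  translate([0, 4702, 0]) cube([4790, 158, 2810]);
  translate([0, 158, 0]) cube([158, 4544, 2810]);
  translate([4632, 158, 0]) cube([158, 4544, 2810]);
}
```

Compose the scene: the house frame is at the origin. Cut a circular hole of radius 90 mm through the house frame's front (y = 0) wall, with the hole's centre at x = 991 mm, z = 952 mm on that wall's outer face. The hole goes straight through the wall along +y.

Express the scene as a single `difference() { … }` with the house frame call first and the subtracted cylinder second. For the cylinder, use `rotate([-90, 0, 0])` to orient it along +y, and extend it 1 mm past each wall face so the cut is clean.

difference() {
  house_frame();
  translate([991, -1, 952]) rotate([-90, 0, 0]) cylinder(h = 160, r = 90);
}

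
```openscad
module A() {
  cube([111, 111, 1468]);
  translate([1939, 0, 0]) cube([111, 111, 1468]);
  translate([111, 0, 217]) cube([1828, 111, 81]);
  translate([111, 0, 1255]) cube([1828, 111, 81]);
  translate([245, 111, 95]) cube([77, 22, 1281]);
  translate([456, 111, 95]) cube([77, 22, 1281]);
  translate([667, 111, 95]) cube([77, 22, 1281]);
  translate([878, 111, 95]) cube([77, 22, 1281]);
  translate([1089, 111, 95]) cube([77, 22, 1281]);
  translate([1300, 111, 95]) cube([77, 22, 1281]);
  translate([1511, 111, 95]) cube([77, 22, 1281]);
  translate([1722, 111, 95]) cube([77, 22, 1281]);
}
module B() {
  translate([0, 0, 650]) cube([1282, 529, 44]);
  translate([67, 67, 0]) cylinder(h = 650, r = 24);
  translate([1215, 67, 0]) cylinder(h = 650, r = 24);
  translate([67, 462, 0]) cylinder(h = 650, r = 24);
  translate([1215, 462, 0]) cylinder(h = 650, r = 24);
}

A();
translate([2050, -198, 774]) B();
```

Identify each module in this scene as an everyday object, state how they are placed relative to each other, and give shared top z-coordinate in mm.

Both tops at z = 1468 mm.

A is a fence section. B is a table. The table is beside the fence section with their tops flush at z = 1468. The shared top z-coordinate is 1468 mm.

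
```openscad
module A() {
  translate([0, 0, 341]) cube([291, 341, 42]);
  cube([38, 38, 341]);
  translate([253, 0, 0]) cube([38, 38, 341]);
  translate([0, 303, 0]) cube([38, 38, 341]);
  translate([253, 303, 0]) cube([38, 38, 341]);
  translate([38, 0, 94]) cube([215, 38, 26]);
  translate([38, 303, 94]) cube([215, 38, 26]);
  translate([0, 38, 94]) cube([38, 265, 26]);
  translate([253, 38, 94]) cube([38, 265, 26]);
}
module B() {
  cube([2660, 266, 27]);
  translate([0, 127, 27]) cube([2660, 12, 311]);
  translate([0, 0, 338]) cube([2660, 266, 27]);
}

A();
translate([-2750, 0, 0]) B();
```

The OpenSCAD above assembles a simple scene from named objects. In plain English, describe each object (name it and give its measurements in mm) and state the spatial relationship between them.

A is a simple wooden stool: a rectangular seat 291 mm (x) by 341 mm (y), 42 mm thick, top face at z = 383 mm, on four square legs, each 38×38 mm in cross-section. The legs rest on z = 0, each flush with a corner of the seat. Four stretchers, 38 mm wide and 26 mm tall, connect adjacent legs with their undersides at z = 94 mm, each running between the inner faces of the legs it joins and aligned with the legs' outer faces on the other axis.

B is an I-beam lying along x, 2660 mm long. Overall section height 365 mm. Two flanges 266 mm wide (y) and 27 mm thick, one on the floor and one at the top; a web 12 mm thick runs between them, centred on the flange width.

The I-beam is on the floor beside the stool on its −x side.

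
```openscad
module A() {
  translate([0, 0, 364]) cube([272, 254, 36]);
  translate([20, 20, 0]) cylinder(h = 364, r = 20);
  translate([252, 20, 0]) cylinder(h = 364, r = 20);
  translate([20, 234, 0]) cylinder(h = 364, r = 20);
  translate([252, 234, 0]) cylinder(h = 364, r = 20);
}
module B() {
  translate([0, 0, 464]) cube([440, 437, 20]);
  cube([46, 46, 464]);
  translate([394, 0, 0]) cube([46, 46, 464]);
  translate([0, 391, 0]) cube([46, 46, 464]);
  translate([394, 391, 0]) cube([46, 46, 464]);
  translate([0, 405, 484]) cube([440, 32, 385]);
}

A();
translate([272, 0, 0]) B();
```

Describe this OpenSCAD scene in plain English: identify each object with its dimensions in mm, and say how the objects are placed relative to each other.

A is a four-legged stool. The seat is 272×254 mm, 36 mm thick, top at z = 400 mm. It stands on four round legs, each 40 mm in diameter, from z = 0 to the seat underside, each leg's axis is inset half a diameter from the nearest pair of seat edges (so the leg's bounding box is flush with the corner).

B is a chair. The seat is a 440×437×20 mm slab with its top at z = 484 mm, on four 46×46 mm corner legs (flush with the seat edges, standing on z = 0). A flat backrest 32 mm thick, 385 mm tall, spans the full seat width and rises from the seat top along its +y edge, rear face flush with the rear of the seat.

The chair is against the stool's +x side, with their −y faces flush.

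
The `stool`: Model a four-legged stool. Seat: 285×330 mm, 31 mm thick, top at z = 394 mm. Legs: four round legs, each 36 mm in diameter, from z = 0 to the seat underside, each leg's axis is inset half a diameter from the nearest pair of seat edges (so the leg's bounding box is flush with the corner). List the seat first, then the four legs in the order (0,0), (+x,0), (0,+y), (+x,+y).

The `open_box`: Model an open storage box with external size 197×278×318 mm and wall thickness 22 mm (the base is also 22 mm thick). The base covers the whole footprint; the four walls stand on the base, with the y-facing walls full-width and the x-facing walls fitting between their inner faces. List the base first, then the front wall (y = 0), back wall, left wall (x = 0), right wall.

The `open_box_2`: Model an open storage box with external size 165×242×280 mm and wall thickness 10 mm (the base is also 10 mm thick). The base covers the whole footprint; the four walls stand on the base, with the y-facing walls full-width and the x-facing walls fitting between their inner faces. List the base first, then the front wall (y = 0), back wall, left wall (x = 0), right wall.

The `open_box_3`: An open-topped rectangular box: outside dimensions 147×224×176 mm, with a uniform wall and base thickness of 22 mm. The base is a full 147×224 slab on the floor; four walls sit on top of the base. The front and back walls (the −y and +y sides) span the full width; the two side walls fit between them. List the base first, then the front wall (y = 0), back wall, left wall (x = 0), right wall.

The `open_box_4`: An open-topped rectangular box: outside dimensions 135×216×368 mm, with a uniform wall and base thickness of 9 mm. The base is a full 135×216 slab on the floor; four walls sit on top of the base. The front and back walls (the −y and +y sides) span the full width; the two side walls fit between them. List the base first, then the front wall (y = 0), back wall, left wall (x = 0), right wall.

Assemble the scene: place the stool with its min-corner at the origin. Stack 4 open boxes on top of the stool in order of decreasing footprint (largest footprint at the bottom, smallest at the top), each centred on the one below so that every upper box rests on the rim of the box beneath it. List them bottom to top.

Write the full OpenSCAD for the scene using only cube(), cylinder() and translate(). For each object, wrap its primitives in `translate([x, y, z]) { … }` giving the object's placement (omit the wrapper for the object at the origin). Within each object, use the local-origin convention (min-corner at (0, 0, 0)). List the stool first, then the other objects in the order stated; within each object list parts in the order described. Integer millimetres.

translate([0, 0, 363]) cube([285, 330, 31]);
translate([18, 18, 0]) cylinder(h = 363, r = 18);
translate([267, 18, 0]) cylinder(h = 363, r = 18);
translate([18, 312, 0]) cylinder(h = 363, r = 18);
translate([267, 312, 0]) cylinder(h = 363, r = 18);
translate([44, 26, 394]) {
  cube([197, 278, 22]);
  translate([0, 0, 22]) cube([197, 22, 296]);
  translate([0, 256, 22]) cube([197, 22, 296]);
  translate([0, 22, 22]) cube([22, 234, 296]);
  translate([175, 22, 22]) cube([22, 234, 296]);
}
translate([60, 44, 712]) {
  cube([165, 242, 10]);
  translate([0, 0, 10]) cube([165, 10, 270]);
  translate([0, 232, 10]) cube([165, 10, 270]);
  translate([0, 10, 10]) cube([10, 222, 270]);
  translate([155, 10, 10]) cube([10, 222, 270]);
}
translate([69, 53, 992]) {
  cube([147, 224, 22]);
  translate([0, 0, 22]) cube([147, 22, 154]);
  translate([0, 202, 22]) cube([147, 22, 154]);
  translate([0, 22, 22]) cube([22, 180, 154]);
  translate([125, 22, 22]) cube([22, 180, 154]);
}
translate([75, 57, 1168]) {
  cube([135, 216, 9]);
  translate([0, 0, 9]) cube([135, 9, 359]);
  translate([0, 207, 9]) cube([135, 9, 359]);
  translate([0, 9, 9]) cube([9, 198, 359]);
  translate([126, 9, 9]) cube([9, 198, 359]);
}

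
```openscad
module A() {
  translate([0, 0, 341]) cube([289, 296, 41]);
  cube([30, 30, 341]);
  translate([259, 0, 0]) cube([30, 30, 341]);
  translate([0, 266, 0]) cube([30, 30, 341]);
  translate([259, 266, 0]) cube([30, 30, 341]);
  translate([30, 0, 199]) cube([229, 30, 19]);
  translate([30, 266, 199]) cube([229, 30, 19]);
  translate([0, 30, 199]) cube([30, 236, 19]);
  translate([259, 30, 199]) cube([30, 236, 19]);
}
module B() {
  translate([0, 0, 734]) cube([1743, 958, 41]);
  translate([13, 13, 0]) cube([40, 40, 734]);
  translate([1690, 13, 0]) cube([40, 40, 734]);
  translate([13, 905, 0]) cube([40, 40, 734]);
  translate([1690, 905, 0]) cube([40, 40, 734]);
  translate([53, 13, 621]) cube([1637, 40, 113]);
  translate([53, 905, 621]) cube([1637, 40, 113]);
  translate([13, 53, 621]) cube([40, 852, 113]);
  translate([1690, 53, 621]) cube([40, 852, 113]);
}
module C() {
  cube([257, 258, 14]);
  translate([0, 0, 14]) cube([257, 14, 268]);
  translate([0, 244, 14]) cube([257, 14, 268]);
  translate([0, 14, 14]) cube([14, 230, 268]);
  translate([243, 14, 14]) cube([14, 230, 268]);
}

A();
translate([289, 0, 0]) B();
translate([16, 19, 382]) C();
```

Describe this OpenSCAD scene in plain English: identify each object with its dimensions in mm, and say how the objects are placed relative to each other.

A is a simple wooden stool: a rectangular seat 289 mm (x) by 296 mm (y), 41 mm thick, top face at z = 382 mm, on four square legs, each 30×30 mm in cross-section. The legs rest on z = 0, each flush with a corner of the seat. Four stretchers, 30 mm wide and 19 mm tall, connect adjacent legs with their undersides at z = 199 mm, each running between the inner faces of the legs it joins and aligned with the legs' outer faces on the other axis.

B is a table with a 1743×958 mm rectangular top, 41 mm thick, top surface at z = 775 mm, supported by four 40×40 mm square legs, each inset 13 mm from the nearest pair of top edges, running from the floor. Four apron rails, 40 mm thick and 113 mm tall, run between adjacent legs with their top edges flush with the underside of the top and their outer faces flush with the legs' outer faces.

C is an open storage box with external size 257×258×282 mm and wall thickness 14 mm (the base is also 14 mm thick). The base covers the whole footprint; the four walls stand on the base, with the y-facing walls full-width and the x-facing walls fitting between their inner faces.

The table is against the stool's +x side, with their −y faces flush. The open box is on top of the stool, centred.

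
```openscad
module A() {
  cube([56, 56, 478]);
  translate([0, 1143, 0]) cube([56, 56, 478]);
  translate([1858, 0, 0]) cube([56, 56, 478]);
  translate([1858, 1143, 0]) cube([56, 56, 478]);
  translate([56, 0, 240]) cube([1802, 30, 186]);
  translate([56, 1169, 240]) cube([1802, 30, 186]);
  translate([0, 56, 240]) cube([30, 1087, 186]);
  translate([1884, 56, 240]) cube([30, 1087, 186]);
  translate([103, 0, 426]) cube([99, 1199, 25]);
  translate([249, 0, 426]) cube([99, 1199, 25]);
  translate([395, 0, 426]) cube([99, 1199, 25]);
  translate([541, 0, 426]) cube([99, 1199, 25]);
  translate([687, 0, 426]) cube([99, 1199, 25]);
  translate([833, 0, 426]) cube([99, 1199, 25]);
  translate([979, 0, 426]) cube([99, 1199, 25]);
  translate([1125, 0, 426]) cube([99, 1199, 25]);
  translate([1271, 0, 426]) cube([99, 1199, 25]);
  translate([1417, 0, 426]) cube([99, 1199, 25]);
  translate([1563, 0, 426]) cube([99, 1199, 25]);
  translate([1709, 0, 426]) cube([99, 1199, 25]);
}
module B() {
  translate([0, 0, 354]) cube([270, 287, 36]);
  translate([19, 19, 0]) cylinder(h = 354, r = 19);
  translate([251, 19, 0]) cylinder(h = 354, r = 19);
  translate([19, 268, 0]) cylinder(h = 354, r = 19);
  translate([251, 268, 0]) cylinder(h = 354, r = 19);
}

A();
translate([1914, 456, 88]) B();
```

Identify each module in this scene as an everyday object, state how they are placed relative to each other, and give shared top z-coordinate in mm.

A is a bed frame. B is a stool. The stool is beside the bed frame with their tops flush at z = 478. The shared top z-coordinate is 478 mm.

Both tops at z = 478 mm.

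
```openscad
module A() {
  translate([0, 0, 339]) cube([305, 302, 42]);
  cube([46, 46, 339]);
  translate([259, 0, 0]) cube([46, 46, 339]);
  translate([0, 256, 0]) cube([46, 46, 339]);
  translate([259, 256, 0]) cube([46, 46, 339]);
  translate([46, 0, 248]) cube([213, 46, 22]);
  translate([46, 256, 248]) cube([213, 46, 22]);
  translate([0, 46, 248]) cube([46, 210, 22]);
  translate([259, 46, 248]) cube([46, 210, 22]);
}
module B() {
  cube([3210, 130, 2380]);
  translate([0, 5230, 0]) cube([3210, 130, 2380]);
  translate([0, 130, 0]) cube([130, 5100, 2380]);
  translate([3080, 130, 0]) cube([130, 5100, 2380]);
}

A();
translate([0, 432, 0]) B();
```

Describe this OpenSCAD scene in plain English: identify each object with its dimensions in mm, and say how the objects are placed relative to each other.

A is a four-legged stool. The seat is a 305×302×42 mm slab whose top surface is at z = 381 mm; four square legs, each 46×46 mm in cross-section, run from the floor (z = 0) to the underside of the seat, each flush with a corner of the seat. Four stretchers, 46 mm wide and 22 mm tall, connect adjacent legs with their undersides at z = 248 mm, each running between the inner faces of the legs it joins and aligned with the legs' outer faces on the other axis.

B is the wall frame of a small rectangular building: four walls, each 2380 mm tall and 130 mm thick, enclosing a footprint 3210 mm (x) by 5360 mm (y) outside-to-outside, with no floor or roof. The front and back walls (the −y and +y sides) span the full width; the two side walls fit between them.

The house frame is on the floor beside the stool on its +y side.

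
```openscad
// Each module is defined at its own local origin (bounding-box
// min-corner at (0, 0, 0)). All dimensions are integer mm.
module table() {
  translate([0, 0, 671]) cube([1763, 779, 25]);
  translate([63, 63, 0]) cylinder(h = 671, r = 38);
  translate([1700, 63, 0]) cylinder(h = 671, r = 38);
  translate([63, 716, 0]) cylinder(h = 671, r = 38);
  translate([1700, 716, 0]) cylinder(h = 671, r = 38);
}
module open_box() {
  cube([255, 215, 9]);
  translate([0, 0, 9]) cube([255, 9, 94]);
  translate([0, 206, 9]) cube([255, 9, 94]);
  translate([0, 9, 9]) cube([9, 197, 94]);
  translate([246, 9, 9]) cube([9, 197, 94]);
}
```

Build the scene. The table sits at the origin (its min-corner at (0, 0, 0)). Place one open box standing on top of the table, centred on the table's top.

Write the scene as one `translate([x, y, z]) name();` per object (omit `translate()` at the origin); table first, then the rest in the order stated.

table();
translate([754, 282, 696]) open_box();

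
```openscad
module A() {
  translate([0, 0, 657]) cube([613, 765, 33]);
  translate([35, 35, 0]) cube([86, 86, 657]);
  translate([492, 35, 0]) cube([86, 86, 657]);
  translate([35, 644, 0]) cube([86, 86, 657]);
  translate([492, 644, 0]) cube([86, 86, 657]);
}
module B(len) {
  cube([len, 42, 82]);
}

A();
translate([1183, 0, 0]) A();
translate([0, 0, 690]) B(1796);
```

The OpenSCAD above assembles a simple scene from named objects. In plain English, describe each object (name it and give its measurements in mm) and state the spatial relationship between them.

A is a rectangular dining table. The top is 613×765×33 mm with its upper surface at z = 690 mm. It stands on four 86×86 mm square legs, each inset 35 mm from the nearest pair of top edges, running from the floor to the underside of the top.

B is a rectangular beam 1796 mm long (x), 42 mm deep (y), 82 mm thick (z).

The beam spans the tops of two tables placed 570 mm apart, resting at z = 690 mm.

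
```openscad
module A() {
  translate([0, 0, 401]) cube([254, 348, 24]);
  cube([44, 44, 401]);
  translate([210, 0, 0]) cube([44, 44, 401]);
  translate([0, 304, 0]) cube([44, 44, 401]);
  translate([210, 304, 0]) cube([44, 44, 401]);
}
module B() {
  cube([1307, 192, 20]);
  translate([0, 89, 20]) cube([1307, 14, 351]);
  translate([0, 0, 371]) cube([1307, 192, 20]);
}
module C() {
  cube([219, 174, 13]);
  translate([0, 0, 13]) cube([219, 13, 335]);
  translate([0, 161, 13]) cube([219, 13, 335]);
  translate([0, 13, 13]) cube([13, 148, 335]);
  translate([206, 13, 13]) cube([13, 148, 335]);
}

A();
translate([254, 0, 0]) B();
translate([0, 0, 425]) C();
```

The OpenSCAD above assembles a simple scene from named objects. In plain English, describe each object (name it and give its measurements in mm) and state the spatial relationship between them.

A is a four-legged stool. The seat is a 254×348×24 mm slab whose top surface is at z = 425 mm; four square legs, each 44×44 mm in cross-section, run from the floor (z = 0) to the underside of the seat, each flush with a corner of the seat.

B is an I-beam lying along x, 1307 mm long. Overall section height 391 mm. Two flanges 192 mm wide (y) and 20 mm thick, one on the floor and one at the top; a web 14 mm thick runs between them, centred on the flange width.

C is an open storage box with external size 219×174×348 mm and wall thickness 13 mm (the base is also 13 mm thick). The base covers the whole footprint; the four walls stand on the base, with the y-facing walls full-width and the x-facing walls fitting between their inner faces.

The I-beam is against the stool's +x side, with their −y faces flush. The open box is on top of the stool.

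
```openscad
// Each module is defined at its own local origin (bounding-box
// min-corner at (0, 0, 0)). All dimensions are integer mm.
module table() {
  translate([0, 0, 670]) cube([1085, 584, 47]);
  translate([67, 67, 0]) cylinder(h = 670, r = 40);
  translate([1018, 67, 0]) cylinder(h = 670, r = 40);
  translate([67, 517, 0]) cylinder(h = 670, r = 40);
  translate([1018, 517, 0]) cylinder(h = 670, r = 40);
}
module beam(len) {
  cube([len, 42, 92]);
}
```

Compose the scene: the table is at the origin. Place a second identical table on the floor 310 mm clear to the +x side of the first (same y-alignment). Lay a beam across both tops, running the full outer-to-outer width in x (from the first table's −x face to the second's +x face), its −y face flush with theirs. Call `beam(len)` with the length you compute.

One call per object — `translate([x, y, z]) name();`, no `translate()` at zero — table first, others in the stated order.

table();
translate([1395, 0, 0]) table();
translate([0, 0, 717]) beam(2480);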